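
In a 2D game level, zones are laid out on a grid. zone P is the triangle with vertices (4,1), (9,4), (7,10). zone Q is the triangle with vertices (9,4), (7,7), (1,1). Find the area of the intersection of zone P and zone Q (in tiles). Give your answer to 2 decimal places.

The intersection is the polygon with vertices (5.5,5.5), (7,7), (9,4), (4.429,2.286).
By the shoelace formula its area is 10.18.

10.18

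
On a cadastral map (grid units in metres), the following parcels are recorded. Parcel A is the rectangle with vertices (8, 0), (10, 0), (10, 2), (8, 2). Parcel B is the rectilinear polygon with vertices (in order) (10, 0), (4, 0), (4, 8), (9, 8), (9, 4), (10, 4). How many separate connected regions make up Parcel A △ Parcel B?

Parcel A △ Parcel B is a single connected region.

1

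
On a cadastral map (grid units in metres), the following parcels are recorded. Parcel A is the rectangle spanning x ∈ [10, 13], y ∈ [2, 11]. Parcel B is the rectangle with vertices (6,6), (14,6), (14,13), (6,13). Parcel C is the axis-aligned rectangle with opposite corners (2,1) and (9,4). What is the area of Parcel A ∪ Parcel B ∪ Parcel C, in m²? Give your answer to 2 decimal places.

By inclusion–exclusion:
Individual areas: |Parcel A| = 27, |Parcel B| = 56, |Parcel C| = 21.
|Parcel A∩Parcel B|: x∈[10,13], y∈[6,11] → 3·5 = 15.
|Parcel A∩Parcel C| = 0 (no overlap).
|Parcel B∩Parcel C| = 0 (no overlap).
|Parcel A∩Parcel B∩Parcel C| = 0.
|Parcel A ∪ Parcel B ∪ Parcel C| = 104 − 15 + 0 = 89.00.

89.00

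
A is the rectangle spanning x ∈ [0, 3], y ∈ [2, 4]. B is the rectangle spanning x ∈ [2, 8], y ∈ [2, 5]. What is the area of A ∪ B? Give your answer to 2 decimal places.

By inclusion–exclusion:
Individual areas: |A| = 6, |B| = 18.
|A∩B|: x∈[2,3], y∈[2,4] → 1·2 = 2.
|A ∪ B| = 24 − 2 = 22.00.

22.00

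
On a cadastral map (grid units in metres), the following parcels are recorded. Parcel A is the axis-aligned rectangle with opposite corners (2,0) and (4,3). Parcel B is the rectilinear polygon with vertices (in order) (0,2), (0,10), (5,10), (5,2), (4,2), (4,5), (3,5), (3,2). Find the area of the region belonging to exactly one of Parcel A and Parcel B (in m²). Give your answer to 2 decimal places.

|Parcel A| = 6, |Parcel B| = 37, |Parcel A∩Parcel B| = 1.
|Parcel A △ Parcel B| = |Parcel A| + |Parcel B| − 2·|Parcel A∩Parcel B| = 6 + 37 − 2 = 41.00.

41.00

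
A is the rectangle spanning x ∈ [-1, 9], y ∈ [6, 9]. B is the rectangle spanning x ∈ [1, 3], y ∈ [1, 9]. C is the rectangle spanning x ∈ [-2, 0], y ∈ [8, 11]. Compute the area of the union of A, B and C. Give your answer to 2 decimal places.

By inclusion–exclusion:
Individual areas: |A| = 30, |B| = 16, |C| = 6.
|A∩B|: x∈[1,3], y∈[6,9] → 2·3 = 6.
|A∩C|: x∈[-1,0], y∈[8,9] → 1·1 = 1.
|B∩C| = 0 (no overlap).
|A∩B∩C| = 0.
|A ∪ B ∪ C| = 52 − 7 + 0 = 45.00.

45.00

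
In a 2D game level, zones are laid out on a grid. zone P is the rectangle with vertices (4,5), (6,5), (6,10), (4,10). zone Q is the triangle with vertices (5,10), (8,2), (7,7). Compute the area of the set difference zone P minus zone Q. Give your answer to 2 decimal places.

|zone P| = 10, |zone P∩zone Q| = 0.5833.
|zone P ∖ zone Q| = |zone P| − |zone P∩zone Q| = 10 − 0.5833 = 9.42.

9.42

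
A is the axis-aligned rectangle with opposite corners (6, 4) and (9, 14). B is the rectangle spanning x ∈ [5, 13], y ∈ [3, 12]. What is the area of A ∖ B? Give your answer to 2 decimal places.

6.00

|A∩B|: x∈[6,9], y∈[4,12] → 3·8 = 24.
|A| = 30.
|A ∖ B| = |A| − |A∩B| = 30 − 24 = 6.00.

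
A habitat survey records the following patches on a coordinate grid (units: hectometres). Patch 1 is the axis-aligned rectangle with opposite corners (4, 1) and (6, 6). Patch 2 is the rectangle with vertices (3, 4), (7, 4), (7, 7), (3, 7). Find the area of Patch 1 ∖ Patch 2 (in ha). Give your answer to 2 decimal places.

6.00

|Patch 1∩Patch 2|: x∈[4,6], y∈[4,6] → 2·2 = 4.
|Patch 1| = 10.
|Patch 1 ∖ Patch 2| = |Patch 1| − |Patch 1∩Patch 2| = 10 − 4 = 6.00.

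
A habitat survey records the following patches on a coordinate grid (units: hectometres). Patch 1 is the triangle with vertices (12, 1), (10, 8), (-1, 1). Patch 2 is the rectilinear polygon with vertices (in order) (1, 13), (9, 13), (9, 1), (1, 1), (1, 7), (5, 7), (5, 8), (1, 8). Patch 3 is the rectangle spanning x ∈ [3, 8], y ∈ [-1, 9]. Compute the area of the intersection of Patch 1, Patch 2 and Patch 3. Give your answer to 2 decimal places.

20.68

The intersection is the polygon with vertices (3,1), (3,3.546), (8,6.727), (8,1).
By the shoelace formula its area is 20.68.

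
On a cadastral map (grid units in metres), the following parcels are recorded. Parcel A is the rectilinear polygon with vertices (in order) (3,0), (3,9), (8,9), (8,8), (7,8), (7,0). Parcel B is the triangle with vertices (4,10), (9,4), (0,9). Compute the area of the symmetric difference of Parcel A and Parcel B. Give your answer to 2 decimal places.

34.91

|Parcel A| = 37, |Parcel B| = 14.5, |Parcel A∩Parcel B| = 8.2944.
|Parcel A △ Parcel B| = |Parcel A| + |Parcel B| − 2·|Parcel A∩Parcel B| = 37 + 14.5 − 16.5889 = 34.91.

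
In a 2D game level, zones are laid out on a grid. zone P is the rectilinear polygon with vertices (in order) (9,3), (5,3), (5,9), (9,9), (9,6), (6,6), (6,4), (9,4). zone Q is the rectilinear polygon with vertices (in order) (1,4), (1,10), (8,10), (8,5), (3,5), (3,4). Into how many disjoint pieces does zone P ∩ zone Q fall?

1

zone P ∩ zone Q is a single connected region.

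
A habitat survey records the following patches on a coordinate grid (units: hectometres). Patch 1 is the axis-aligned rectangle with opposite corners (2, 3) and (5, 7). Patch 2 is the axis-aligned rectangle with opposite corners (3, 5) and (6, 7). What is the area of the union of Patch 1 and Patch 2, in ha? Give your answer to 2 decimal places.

14.00

By inclusion–exclusion:
Individual areas: |Patch 1| = 12, |Patch 2| = 6.
|Patch 1∩Patch 2|: x∈[3,5], y∈[5,7] → 2·2 = 4.
|Patch 1 ∪ Patch 2| = 18 − 4 = 14.00.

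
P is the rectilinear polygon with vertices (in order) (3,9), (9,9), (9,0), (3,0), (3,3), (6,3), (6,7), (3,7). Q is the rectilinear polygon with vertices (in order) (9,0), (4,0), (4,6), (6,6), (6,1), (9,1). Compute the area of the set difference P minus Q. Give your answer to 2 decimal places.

|P| = 42, |P∩Q| = 9.
|P ∖ Q| = |P| − |P∩Q| = 42 − 9 = 33.00.

33.00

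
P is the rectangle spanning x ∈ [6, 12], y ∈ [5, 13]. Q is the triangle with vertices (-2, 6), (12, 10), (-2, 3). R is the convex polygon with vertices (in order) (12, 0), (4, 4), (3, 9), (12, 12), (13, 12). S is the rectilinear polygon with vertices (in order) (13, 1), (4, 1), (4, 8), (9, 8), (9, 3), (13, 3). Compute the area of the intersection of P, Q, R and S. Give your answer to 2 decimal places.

The intersection is the polygon with vertices (6,7), (6,8), (8,8).
By the shoelace formula its area is 1.00.

1.00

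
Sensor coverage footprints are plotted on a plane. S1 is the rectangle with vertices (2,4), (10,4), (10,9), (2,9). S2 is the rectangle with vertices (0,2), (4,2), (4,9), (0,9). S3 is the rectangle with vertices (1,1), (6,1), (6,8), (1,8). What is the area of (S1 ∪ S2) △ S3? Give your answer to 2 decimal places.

|S1 ∪ S2| = 58.
|(S1 ∪ S2) ∩ S3| = 26.
|(S1 ∪ S2) △ S3| = 58 + 35 − 52 = 41.00.

41.00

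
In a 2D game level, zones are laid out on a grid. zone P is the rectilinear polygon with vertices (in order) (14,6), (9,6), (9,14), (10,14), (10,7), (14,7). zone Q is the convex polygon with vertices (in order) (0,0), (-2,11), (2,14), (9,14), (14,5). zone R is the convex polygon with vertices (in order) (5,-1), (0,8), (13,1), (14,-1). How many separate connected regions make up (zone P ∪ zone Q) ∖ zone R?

1

(zone P ∪ zone Q) ∖ zone R is a single connected region.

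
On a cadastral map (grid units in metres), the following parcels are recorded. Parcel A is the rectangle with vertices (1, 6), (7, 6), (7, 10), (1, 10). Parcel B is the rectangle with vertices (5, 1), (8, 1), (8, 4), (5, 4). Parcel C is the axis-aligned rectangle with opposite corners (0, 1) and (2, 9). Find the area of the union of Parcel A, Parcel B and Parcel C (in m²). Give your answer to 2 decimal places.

46.00

By inclusion–exclusion:
Individual areas: |Parcel A| = 24, |Parcel B| = 9, |Parcel C| = 16.
|Parcel A∩Parcel B| = 0 (no overlap).
|Parcel A∩Parcel C|: x∈[1,2], y∈[6,9] → 1·3 = 3.
|Parcel B∩Parcel C| = 0 (no overlap).
|Parcel A∩Parcel B∩Parcel C| = 0.
|Parcel A ∪ Parcel B ∪ Parcel C| = 49 − 3 + 0 = 46.00.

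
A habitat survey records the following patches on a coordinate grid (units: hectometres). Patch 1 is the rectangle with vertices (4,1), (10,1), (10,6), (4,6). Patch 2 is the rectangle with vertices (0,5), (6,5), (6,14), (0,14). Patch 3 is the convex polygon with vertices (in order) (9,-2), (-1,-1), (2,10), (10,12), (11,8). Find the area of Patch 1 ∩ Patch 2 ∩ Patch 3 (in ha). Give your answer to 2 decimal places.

The intersection is the polygon with vertices (6,6), (6,5), (4,5), (4,6).
By the shoelace formula its area is 2.00.

2.00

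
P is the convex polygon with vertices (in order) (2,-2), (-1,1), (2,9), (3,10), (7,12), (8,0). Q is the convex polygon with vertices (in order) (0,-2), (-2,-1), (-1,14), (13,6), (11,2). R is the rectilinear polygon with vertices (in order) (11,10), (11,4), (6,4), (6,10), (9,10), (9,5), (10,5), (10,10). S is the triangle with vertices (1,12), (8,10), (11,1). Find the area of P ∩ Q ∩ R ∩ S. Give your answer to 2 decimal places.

5.47

The intersection is the polygon with vertices (7.606,4.734), (6,6.5), (6,10), (6,10), (7.225,9.3).
By the shoelace formula its area is 5.47.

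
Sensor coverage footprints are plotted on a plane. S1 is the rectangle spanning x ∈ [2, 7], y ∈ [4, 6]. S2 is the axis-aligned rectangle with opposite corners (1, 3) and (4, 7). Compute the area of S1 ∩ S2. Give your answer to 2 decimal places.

|S1∩S2|: x∈[2,4], y∈[4,6] → 2·2 = 4.

4.00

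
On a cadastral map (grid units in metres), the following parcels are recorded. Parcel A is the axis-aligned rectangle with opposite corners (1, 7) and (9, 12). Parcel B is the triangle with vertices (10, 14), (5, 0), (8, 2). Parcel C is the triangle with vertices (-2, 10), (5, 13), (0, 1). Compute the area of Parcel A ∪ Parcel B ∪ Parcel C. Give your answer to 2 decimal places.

By inclusion–exclusion:
Individual areas: |Parcel A| = 40, |Parcel B| = 16, |Parcel C| = 34.5.
|Parcel A∩Parcel B| = 3.0667.
|Parcel A∩Parcel C| = 12.1131.
|Parcel B∩Parcel C| = 0.
|Parcel A∩Parcel B∩Parcel C| = 0.
|Parcel A ∪ Parcel B ∪ Parcel C| = 90.5 − 15.1798 + 0 = 75.32.

75.32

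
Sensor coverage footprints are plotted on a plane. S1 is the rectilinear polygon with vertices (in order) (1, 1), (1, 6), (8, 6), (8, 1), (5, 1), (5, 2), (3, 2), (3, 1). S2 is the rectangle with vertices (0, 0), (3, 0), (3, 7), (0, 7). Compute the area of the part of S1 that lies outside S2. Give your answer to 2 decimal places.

|S1| = 33, |S1∩S2| = 10.
|S1 ∖ S2| = |S1| − |S1∩S2| = 33 − 10 = 23.00.

23.00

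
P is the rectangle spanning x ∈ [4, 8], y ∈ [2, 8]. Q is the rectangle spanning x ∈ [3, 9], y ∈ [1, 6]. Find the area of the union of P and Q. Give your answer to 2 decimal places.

By inclusion–exclusion:
Individual areas: |P| = 24, |Q| = 30.
|P∩Q|: x∈[4,8], y∈[2,6] → 4·4 = 16.
|P ∪ Q| = 54 − 16 = 38.00.

38.00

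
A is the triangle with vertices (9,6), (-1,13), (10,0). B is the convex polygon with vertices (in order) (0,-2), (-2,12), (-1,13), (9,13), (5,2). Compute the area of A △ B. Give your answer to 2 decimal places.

|A| = 26.5, |B| = 102.5, |A∩B| = 13.4309.
|A △ B| = |A| + |B| − 2·|A∩B| = 26.5 + 102.5 − 26.8619 = 102.14.

102.14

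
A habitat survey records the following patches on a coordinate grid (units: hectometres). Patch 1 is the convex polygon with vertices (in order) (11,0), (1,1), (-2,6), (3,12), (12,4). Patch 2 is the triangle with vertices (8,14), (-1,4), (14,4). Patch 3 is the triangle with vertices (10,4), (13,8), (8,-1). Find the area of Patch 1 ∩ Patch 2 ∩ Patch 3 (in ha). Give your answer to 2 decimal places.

0.62

The intersection is the polygon with vertices (11.182,4.727), (10.778,4), (10,4), (10.8,5.067).
By the shoelace formula its area is 0.62.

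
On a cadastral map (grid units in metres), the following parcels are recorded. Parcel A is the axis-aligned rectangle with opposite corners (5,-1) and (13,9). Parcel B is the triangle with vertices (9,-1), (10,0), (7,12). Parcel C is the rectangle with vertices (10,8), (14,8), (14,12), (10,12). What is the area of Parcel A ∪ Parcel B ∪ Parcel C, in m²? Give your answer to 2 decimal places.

By inclusion–exclusion:
Individual areas: |Parcel A| = 80, |Parcel B| = 7.5, |Parcel C| = 16.
|Parcel A∩Parcel B| = 7.0673.
|Parcel A∩Parcel C|: x∈[10,13], y∈[8,9] → 3·1 = 3.
|Parcel B∩Parcel C| = 0.
|Parcel A∩Parcel B∩Parcel C| = 0.
|Parcel A ∪ Parcel B ∪ Parcel C| = 103.5 − 10.0673 + 0 = 93.43.

93.43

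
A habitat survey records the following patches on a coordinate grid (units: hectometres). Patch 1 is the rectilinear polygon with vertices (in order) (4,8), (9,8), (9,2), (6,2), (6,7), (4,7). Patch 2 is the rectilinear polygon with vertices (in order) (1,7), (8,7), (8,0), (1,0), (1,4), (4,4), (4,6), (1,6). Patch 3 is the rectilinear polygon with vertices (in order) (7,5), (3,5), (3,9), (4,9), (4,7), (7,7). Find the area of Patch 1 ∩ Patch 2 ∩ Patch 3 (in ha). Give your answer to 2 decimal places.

2.00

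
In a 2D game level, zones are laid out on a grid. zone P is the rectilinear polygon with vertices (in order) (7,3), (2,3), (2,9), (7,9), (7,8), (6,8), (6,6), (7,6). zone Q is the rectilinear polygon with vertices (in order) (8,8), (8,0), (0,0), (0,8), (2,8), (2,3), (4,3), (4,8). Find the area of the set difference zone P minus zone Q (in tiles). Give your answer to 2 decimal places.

|zone P| = 28, |zone P∩zone Q| = 13.
|zone P ∖ zone Q| = |zone P| − |zone P∩zone Q| = 28 − 13 = 15.00.

15.00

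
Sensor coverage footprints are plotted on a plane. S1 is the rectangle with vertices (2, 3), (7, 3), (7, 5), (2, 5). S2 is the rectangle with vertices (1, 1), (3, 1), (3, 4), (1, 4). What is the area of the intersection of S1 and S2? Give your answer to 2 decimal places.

1.00

|S1∩S2|: x∈[2,3], y∈[3,4] → 1·1 = 1.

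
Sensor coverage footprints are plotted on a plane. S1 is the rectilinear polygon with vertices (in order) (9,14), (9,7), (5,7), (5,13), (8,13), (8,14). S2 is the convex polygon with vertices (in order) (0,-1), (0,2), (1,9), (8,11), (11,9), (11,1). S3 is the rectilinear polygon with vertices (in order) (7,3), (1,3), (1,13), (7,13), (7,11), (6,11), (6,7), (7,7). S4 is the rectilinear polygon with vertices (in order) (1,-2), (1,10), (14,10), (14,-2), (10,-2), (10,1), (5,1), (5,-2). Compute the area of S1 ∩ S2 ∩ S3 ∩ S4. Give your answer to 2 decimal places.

3.00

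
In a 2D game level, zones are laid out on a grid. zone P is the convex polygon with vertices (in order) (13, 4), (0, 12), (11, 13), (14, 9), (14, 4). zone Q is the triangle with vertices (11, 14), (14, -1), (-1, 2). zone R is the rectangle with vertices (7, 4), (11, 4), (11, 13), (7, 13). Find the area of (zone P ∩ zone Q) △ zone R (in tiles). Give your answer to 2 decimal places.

24.68

|zone P ∩ zone Q| = 31.8851.
|(zone P ∩ zone Q) ∩ zone R| = 21.6038.
|(zone P ∩ zone Q) △ zone R| = 31.8851 + 36 − 43.2077 = 24.68.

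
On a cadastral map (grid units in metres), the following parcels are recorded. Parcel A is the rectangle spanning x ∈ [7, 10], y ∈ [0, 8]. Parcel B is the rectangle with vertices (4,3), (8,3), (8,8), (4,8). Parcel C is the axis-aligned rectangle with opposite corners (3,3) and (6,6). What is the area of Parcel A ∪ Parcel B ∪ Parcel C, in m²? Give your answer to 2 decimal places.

By inclusion–exclusion:
Individual areas: |Parcel A| = 24, |Parcel B| = 20, |Parcel C| = 9.
|Parcel A∩Parcel B|: x∈[7,8], y∈[3,8] → 1·5 = 5.
|Parcel A∩Parcel C| = 0 (no overlap).
|Parcel B∩Parcel C|: x∈[4,6], y∈[3,6] → 2·3 = 6.
|Parcel A∩Parcel B∩Parcel C| = 0.
|Parcel A ∪ Parcel B ∪ Parcel C| = 53 − 11 + 0 = 42.00.

42.00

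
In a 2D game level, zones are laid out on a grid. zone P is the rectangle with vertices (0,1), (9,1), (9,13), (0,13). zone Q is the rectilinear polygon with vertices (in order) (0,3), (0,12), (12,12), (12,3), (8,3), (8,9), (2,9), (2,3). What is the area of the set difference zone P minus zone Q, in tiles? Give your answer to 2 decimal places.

63.00

|zone P| = 108, |zone P∩zone Q| = 45.
|zone P ∖ zone Q| = |zone P| − |zone P∩zone Q| = 108 − 45 = 63.00.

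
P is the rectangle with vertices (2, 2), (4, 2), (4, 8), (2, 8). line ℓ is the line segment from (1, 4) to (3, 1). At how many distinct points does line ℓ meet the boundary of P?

2

The segment meets the boundary at (2.333,2), (2,2.5).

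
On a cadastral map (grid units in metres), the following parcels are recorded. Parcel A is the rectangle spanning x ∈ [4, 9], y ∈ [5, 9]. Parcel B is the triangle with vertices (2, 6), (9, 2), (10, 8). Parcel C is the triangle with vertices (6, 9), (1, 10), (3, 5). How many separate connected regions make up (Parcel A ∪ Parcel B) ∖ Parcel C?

(Parcel A ∪ Parcel B) ∖ Parcel C splits into 2 disjoint pieces (area 28.6375, area 0.1742).

2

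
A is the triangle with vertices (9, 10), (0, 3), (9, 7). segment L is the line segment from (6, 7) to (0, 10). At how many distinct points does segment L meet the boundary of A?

The segment meets the boundary at (5.478,7.261).

1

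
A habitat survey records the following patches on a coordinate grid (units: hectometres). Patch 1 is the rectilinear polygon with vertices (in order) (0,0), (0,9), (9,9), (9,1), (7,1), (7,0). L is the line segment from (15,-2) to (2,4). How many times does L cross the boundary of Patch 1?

The segment meets the boundary at (8.5,1).

1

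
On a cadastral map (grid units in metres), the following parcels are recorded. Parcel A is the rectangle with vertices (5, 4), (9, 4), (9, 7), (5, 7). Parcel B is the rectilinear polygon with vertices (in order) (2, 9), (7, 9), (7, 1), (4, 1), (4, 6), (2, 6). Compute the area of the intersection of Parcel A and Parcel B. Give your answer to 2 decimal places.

6.00

The intersection is the polygon with vertices (5,4), (5,7), (7,7), (7,4).
By the shoelace formula its area is 6.00.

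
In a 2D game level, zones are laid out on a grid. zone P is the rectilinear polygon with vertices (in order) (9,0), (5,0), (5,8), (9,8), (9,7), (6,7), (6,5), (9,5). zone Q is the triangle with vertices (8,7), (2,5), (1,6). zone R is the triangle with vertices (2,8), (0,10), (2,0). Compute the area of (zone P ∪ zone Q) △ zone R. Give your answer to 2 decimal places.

36.38

|zone P ∪ zone Q| = 29.5238.
|(zone P ∪ zone Q) ∩ zone R| = 0.5714.
|(zone P ∪ zone Q) △ zone R| = 29.5238 + 8 − 1.1429 = 36.38.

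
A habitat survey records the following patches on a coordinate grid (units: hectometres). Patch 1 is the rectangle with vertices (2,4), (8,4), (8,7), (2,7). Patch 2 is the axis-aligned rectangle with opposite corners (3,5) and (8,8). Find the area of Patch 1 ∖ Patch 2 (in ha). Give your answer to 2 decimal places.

|Patch 1∩Patch 2|: x∈[3,8], y∈[5,7] → 5·2 = 10.
|Patch 1| = 18.
|Patch 1 ∖ Patch 2| = |Patch 1| − |Patch 1∩Patch 2| = 18 − 10 = 8.00.

8.00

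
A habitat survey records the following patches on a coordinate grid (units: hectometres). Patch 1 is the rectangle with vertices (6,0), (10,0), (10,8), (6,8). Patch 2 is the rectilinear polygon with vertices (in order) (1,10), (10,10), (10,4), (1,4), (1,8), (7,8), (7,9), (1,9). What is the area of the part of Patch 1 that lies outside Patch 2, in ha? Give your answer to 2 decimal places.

|Patch 1| = 32, |Patch 1∩Patch 2| = 16.
|Patch 1 ∖ Patch 2| = |Patch 1| − |Patch 1∩Patch 2| = 32 − 16 = 16.00.

16.00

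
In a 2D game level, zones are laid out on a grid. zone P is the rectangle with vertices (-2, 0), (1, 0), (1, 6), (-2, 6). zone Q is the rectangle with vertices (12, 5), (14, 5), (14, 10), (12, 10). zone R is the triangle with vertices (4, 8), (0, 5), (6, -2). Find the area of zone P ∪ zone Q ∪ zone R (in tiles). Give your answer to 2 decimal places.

By inclusion–exclusion:
Individual areas: |zone P| = 18, |zone Q| = 10, |zone R| = 23.
|zone P∩zone Q| = 0 (no overlap).
|zone P∩zone R| = 0.9583.
|zone Q∩zone R| = 0.
|zone P∩zone Q∩zone R| = 0.
|zone P ∪ zone Q ∪ zone R| = 51 − 0.9583 + 0 = 50.04.

50.04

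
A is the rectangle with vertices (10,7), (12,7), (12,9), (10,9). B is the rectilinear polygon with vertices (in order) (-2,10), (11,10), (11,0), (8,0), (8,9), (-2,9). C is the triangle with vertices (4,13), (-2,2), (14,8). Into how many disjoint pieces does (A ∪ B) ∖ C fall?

(A ∪ B) ∖ C splits into 4 disjoint pieces (area 0.0833, area 18.9375, area 4.0909, area 0.25).

4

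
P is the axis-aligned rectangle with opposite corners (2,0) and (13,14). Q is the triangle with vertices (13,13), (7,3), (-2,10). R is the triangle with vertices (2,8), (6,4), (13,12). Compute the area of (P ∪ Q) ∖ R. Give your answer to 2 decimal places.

|P ∪ Q| = 161.8222.
|(P ∪ Q) ∩ R| = 30.
|(P ∪ Q) ∖ R| = 161.8222 − 30 = 131.82.

131.82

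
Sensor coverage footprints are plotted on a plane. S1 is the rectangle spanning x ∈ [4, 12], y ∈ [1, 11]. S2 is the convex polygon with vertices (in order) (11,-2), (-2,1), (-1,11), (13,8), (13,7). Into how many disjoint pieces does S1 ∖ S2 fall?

2

S1 ∖ S2 splits into 2 disjoint pieces (area 0.25, area 15.4286).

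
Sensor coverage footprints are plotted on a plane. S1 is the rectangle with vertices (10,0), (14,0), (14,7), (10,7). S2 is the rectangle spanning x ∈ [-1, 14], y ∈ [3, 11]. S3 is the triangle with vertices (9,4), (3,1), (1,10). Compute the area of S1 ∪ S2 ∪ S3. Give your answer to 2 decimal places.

By inclusion–exclusion:
Individual areas: |S1| = 28, |S2| = 120, |S3| = 30.
|S1∩S2|: x∈[10,14], y∈[3,7] → 4·4 = 16.
|S1∩S3| = 0.
|S2∩S3| = 25.5556.
|S1∩S2∩S3| = 0.
|S1 ∪ S2 ∪ S3| = 178 − 41.5556 + 0 = 136.44.

136.44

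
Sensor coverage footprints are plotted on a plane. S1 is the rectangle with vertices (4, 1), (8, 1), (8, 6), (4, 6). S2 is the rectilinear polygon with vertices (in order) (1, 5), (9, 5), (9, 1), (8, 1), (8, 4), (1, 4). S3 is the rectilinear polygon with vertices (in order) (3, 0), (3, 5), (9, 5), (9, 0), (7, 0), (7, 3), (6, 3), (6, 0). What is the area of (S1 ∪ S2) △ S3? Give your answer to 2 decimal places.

|S1 ∪ S2| = 27.
|(S1 ∪ S2) ∩ S3| = 19.
|(S1 ∪ S2) △ S3| = 27 + 27 − 38 = 16.00.

16.00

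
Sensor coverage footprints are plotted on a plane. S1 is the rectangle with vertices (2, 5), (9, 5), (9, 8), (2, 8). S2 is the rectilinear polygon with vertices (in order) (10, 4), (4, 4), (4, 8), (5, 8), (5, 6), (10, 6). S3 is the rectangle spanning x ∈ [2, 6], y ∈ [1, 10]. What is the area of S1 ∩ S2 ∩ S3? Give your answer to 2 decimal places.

4.00

The intersection is the polygon with vertices (4,5), (4,8), (5,8), (5,6), (6,6), (6,5).
By the shoelace formula its area is 4.00.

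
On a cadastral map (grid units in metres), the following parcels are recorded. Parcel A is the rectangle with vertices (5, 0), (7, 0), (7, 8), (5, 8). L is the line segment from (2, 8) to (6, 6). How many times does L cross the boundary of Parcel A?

The segment meets the boundary at (5,6.5).

1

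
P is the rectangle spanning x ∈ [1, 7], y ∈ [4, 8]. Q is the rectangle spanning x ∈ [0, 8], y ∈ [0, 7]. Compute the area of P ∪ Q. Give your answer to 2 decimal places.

By inclusion–exclusion:
Individual areas: |P| = 24, |Q| = 56.
|P∩Q|: x∈[1,7], y∈[4,7] → 6·3 = 18.
|P ∪ Q| = 80 − 18 = 62.00.

62.00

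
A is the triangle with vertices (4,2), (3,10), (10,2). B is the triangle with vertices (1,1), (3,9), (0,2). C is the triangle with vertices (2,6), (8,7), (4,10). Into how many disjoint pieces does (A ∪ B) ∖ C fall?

(A ∪ B) ∖ C splits into 3 disjoint pieces (area 0.4364, area 19.2891, area 4.8804).

3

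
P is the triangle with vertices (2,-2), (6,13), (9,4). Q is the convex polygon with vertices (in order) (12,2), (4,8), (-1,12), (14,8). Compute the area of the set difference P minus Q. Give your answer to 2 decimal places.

|P| = 40.5, |P∩Q| = 11.5571.
|P ∖ Q| = |P| − |P∩Q| = 40.5 − 11.5571 = 28.94.

28.94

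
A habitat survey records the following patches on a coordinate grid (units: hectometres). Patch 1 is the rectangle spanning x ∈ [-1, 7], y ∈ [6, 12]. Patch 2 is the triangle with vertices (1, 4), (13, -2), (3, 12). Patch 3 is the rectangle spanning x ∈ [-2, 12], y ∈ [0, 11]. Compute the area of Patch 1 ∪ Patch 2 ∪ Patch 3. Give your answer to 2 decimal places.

By inclusion–exclusion:
Individual areas: |Patch 1| = 48, |Patch 2| = 54, |Patch 3| = 154.
|Patch 1∩Patch 2| = 17.3.
|Patch 1∩Patch 3|: x∈[-1,7], y∈[6,11] → 8·5 = 40.
|Patch 2∩Patch 3| = 50.9464.
|Patch 1∩Patch 2∩Patch 3| = 16.8179.
|Patch 1 ∪ Patch 2 ∪ Patch 3| = 256 − 108.2464 + 16.8179 = 164.57.

164.57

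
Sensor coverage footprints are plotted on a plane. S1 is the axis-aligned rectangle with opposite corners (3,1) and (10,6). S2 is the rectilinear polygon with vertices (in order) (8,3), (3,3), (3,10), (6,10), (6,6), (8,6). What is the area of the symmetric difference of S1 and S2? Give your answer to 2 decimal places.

32.00

|S1| = 35, |S2| = 27, |S1∩S2| = 15.
|S1 △ S2| = |S1| + |S2| − 2·|S1∩S2| = 35 + 27 − 30 = 32.00.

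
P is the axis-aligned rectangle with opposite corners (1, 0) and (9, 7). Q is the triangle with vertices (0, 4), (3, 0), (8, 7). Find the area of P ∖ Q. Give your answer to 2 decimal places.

36.35

|P| = 56, |P∩Q| = 19.6458.
|P ∖ Q| = |P| − |P∩Q| = 56 − 19.6458 = 36.35.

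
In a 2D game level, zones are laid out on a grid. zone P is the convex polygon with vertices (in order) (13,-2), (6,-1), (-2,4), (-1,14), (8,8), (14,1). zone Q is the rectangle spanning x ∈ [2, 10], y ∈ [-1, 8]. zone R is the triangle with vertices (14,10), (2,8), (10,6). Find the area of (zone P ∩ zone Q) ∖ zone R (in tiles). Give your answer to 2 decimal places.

|zone P ∩ zone Q| = 64.6667.
|(zone P ∩ zone Q) ∩ zone R| = 5.7273.
|(zone P ∩ zone Q) ∖ zone R| = 64.6667 − 5.7273 = 58.94.

58.94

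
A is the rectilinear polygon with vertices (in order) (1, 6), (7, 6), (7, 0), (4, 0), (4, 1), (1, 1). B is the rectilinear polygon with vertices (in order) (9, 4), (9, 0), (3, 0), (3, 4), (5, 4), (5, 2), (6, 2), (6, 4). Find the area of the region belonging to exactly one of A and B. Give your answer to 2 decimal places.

|A| = 33, |B| = 22, |A∩B| = 13.
|A △ B| = |A| + |B| − 2·|A∩B| = 33 + 22 − 26 = 29.00.

29.00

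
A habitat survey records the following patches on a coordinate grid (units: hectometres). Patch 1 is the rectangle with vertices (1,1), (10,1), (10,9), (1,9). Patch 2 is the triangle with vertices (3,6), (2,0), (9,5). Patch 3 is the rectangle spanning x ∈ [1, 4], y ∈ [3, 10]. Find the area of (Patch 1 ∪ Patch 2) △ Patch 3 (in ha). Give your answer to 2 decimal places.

|Patch 1 ∪ Patch 2| = 72.6167.
|(Patch 1 ∪ Patch 2) ∩ Patch 3| = 18.
|(Patch 1 ∪ Patch 2) △ Patch 3| = 72.6167 + 21 − 36 = 57.62.

57.62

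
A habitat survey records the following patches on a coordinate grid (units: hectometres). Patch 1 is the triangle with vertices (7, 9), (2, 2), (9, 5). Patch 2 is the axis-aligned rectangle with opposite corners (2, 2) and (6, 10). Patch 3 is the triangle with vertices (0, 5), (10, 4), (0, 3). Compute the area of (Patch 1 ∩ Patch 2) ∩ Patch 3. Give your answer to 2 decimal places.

The region (Patch 1 ∩ Patch 2) ∩ Patch 3 is the polygon with vertices (6,3.714), (5.652,3.565), (2.923,3.292), (3.867,4.613), (6,4.4).
By the shoelace formula its area is 2.72.

2.72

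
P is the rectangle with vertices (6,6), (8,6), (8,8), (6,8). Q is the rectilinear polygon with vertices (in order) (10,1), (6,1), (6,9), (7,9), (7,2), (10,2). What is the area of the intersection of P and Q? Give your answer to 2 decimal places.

The intersection is the polygon with vertices (7,8), (7,6), (6,6), (6,8).
By the shoelace formula its area is 2.00.

2.00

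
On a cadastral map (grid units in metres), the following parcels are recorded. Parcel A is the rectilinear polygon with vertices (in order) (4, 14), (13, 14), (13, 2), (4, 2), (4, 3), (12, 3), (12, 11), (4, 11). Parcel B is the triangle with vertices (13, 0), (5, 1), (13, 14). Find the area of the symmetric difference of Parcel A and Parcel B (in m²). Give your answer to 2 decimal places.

|Parcel A| = 44, |Parcel B| = 56, |Parcel A∩Parcel B| = 17.8462.
|Parcel A △ Parcel B| = |Parcel A| + |Parcel B| − 2·|Parcel A∩Parcel B| = 44 + 56 − 35.6923 = 64.31.

64.31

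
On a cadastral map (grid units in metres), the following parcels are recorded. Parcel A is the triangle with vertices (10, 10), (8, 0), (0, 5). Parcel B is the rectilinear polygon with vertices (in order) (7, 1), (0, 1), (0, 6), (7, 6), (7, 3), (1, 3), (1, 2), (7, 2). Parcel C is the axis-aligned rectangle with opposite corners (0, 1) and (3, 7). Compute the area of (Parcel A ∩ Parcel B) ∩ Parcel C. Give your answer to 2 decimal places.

The region (Parcel A ∩ Parcel B) ∩ Parcel C is the polygon with vertices (2,6), (3,6), (3,3.125), (0,5).
By the shoelace formula its area is 4.81.

4.81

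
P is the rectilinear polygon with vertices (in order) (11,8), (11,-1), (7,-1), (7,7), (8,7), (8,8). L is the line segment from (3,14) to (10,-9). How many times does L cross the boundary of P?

The segment meets the boundary at (7.565,-1), (7,0.857).

2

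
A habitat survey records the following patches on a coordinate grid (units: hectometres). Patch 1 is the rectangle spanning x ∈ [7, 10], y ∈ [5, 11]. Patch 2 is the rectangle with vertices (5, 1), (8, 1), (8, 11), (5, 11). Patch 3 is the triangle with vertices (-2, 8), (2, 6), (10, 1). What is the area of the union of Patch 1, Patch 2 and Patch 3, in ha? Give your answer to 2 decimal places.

By inclusion–exclusion:
Individual areas: |Patch 1| = 18, |Patch 2| = 30, |Patch 3| = 2.
|Patch 1∩Patch 2|: x∈[7,8], y∈[5,11] → 1·6 = 6.
|Patch 1∩Patch 3| = 0.
|Patch 2∩Patch 3| = 0.4375.
|Patch 1∩Patch 2∩Patch 3| = 0.
|Patch 1 ∪ Patch 2 ∪ Patch 3| = 50 − 6.4375 + 0 = 43.56.

43.56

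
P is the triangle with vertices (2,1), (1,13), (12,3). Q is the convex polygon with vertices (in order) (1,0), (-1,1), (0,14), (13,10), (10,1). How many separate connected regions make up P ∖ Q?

P ∖ Q is a single connected region.

1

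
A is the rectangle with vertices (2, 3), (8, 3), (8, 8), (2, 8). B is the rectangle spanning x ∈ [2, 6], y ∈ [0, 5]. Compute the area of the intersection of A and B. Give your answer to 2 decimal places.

|A∩B|: x∈[2,6], y∈[3,5] → 4·2 = 8.

8.00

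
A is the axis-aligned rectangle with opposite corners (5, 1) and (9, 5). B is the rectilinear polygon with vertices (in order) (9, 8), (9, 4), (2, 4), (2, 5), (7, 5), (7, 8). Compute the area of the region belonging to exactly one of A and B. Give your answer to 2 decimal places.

|A| = 16, |B| = 13, |A∩B| = 4.
|A △ B| = |A| + |B| − 2·|A∩B| = 16 + 13 − 8 = 21.00.

21.00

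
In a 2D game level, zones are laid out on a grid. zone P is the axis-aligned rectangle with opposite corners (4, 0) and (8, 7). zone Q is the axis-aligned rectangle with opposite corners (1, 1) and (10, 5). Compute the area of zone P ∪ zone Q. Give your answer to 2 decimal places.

48.00

By inclusion–exclusion:
Individual areas: |zone P| = 28, |zone Q| = 36.
|zone P∩zone Q|: x∈[4,8], y∈[1,5] → 4·4 = 16.
|zone P ∪ zone Q| = 64 − 16 = 48.00.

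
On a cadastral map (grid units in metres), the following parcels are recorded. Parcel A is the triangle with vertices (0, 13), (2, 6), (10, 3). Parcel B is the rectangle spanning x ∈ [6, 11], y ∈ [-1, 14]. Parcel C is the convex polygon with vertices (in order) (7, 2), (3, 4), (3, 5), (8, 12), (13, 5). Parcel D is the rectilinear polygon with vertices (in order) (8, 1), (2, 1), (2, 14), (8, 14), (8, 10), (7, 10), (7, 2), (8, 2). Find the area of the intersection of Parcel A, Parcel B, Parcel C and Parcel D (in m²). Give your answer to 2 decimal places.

2.19

The intersection is the polygon with vertices (6,7), (7,6), (7,4.125), (6,4.5).
By the shoelace formula its area is 2.19.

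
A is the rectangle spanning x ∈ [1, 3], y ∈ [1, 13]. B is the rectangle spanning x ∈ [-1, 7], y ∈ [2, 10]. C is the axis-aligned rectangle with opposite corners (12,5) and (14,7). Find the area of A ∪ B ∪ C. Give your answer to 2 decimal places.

76.00

By inclusion–exclusion:
Individual areas: |A| = 24, |B| = 64, |C| = 4.
|A∩B|: x∈[1,3], y∈[2,10] → 2·8 = 16.
|A∩C| = 0 (no overlap).
|B∩C| = 0 (no overlap).
|A∩B∩C| = 0.
|A ∪ B ∪ C| = 92 − 16 + 0 = 76.00.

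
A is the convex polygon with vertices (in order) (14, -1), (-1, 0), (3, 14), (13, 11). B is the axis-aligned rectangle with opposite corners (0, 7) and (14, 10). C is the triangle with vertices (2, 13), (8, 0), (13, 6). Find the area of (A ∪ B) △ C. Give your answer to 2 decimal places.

|A ∪ B| = 172.1607.
|(A ∪ B) ∩ C| = 50.296.
|(A ∪ B) △ C| = 172.1607 + 50.5 − 100.592 = 122.07.

122.07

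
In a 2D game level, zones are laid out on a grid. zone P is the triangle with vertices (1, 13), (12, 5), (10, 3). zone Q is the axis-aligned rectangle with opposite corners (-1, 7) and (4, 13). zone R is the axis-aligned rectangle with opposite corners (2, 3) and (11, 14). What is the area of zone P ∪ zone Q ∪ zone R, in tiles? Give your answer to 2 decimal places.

117.86

By inclusion–exclusion:
Individual areas: |zone P| = 19, |zone Q| = 30, |zone R| = 99.
|zone P∩zone Q| = 1.7273.
|zone P∩zone R| = 17.9444.
|zone Q∩zone R|: x∈[2,4], y∈[7,13] → 2·6 = 12.
|zone P∩zone Q∩zone R| = 1.5354.
|zone P ∪ zone Q ∪ zone R| = 148 − 31.6717 + 1.5354 = 117.86.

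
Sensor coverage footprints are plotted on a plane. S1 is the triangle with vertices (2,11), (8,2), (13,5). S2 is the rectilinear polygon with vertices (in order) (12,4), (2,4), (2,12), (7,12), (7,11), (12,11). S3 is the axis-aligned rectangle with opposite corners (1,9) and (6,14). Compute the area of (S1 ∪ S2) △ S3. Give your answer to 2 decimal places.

|S1 ∪ S2| = 80.2394.
|(S1 ∪ S2) ∩ S3| = 12.
|(S1 ∪ S2) △ S3| = 80.2394 + 25 − 24 = 81.24.

81.24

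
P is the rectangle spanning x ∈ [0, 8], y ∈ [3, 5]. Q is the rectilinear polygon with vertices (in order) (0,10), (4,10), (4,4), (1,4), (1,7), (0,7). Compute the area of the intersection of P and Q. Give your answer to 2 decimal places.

The intersection is the polygon with vertices (4,5), (4,4), (1,4), (1,5).
By the shoelace formula its area is 3.00.

3.00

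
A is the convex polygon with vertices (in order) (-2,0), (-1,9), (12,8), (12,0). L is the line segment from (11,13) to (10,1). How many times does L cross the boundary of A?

1

The segment meets the boundary at (10.592,8.108).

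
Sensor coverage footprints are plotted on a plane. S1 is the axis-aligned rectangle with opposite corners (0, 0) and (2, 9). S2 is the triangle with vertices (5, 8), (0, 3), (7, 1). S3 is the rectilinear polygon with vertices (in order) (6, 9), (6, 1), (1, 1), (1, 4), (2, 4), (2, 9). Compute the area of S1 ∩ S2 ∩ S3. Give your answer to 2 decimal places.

1.43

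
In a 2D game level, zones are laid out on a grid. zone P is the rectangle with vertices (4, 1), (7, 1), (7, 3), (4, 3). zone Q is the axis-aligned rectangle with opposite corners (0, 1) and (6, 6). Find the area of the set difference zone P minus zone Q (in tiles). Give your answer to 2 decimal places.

|zone P∩zone Q|: x∈[4,6], y∈[1,3] → 2·2 = 4.
|zone P| = 6.
|zone P ∖ zone Q| = |zone P| − |zone P∩zone Q| = 6 − 4 = 2.00.

2.00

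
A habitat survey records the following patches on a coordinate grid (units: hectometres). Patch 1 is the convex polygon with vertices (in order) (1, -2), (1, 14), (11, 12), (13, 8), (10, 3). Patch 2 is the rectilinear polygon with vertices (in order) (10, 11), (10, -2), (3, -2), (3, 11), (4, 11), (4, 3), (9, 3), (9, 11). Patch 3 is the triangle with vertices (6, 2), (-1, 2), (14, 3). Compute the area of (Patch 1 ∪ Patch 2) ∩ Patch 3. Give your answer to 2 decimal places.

The region (Patch 1 ∪ Patch 2) ∩ Patch 3 is the polygon with vertices (10,2.5), (6,2), (1,2), (1,2.133), (10,2.733).
By the shoelace formula its area is 2.90.

2.90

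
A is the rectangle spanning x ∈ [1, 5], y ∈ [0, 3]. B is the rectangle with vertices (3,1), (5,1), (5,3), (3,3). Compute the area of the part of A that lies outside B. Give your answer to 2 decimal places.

8.00

|A∩B|: x∈[3,5], y∈[1,3] → 2·2 = 4.
|A| = 12.
|A ∖ B| = |A| − |A∩B| = 12 − 4 = 8.00.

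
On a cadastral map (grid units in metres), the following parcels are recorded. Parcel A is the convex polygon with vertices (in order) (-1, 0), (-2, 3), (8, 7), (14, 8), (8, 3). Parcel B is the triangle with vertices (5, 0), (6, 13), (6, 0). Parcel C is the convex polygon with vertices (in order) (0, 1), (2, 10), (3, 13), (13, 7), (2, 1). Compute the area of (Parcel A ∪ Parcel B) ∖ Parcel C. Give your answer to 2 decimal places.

|Parcel A ∪ Parcel B| = 50.8437.
|(Parcel A ∪ Parcel B) ∩ Parcel C| = 34.5516.
|(Parcel A ∪ Parcel B) ∖ Parcel C| = 50.8437 − 34.5516 = 16.29.

16.29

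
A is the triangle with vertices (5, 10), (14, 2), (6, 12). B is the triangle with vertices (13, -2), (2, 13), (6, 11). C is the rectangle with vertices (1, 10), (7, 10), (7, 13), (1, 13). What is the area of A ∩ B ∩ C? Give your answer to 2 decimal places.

1.07

The intersection is the polygon with vertices (5.6,11.2), (6,11), (6.538,10), (5,10).
By the shoelace formula its area is 1.07.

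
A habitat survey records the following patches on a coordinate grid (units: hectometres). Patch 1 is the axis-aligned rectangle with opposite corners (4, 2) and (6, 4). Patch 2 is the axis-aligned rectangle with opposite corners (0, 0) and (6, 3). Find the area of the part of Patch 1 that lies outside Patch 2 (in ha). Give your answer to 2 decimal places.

2.00

|Patch 1∩Patch 2|: x∈[4,6], y∈[2,3] → 2·1 = 2.
|Patch 1| = 4.
|Patch 1 ∖ Patch 2| = |Patch 1| − |Patch 1∩Patch 2| = 4 − 2 = 2.00.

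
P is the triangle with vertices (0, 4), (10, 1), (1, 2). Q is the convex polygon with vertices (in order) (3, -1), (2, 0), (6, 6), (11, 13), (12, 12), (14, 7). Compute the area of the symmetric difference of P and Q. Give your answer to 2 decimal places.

61.21

|P| = 8.5, |Q| = 58.5, |P∩Q| = 2.893.
|P △ Q| = |P| + |Q| − 2·|P∩Q| = 8.5 + 58.5 − 5.7859 = 61.21.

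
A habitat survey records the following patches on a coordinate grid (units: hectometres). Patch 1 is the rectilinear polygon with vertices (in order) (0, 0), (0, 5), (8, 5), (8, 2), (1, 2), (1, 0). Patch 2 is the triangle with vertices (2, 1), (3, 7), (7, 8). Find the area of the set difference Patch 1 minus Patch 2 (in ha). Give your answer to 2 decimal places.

|Patch 1| = 26, |Patch 1∩Patch 2| = 4.1071.
|Patch 1 ∖ Patch 2| = |Patch 1| − |Patch 1∩Patch 2| = 26 − 4.1071 = 21.89.

21.89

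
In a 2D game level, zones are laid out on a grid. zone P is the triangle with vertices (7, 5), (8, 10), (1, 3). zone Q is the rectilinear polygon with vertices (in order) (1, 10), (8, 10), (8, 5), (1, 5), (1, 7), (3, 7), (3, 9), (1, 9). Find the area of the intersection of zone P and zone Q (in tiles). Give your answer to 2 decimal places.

10.00

The intersection is the polygon with vertices (7,5), (3,5), (8,10).
By the shoelace formula its area is 10.00.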